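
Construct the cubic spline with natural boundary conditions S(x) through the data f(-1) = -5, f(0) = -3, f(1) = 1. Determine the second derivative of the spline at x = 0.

3

With M_i denoting the second derivative at x_i, h_i = 1, 1, and Δ_i = (y_(i+1) − y_i)/h_i = 2, 4:
  1·M_0 + 4·M_1 + 1·M_2 = 6(Δ_1 - Δ_0) = 12
Natural end conditions: M_0 = M_2 = 0.
Solving: M_0 = 0, M_1 = 3, M_2 = 0.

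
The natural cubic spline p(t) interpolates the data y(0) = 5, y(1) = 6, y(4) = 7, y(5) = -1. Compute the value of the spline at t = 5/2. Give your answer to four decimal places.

9.2614

Put m_i = p'' at the i-th knot. Here h = (1, 3, 1) and Δ = (1, 1/3, -8), so the interior equations h_(i-1)·m_(i-1) + 2(h_(i-1)+h_i)·m_i + h_i·m_(i+1) = 6(Δ_i − Δ_(i-1)) read
  1·m_0 + 8·m_1 + 3·m_2 = 6(Δ_1 - Δ_0) = -4
  3·m_1 + 8·m_2 + 1·m_3 = 6(Δ_2 - Δ_1) = -50
Natural end conditions: m_0 = m_3 = 0.
Solving: m_0 = 0, m_1 = 118/55, m_2 = -388/55, m_3 = 0.
On [1, 4], p(t) = 6 + 283/165·(t - 1) + 59/55·(t - 1)² - 23/45·(t - 1)³.
With (t - 1) = 3/2: p(5/2) = 815/88.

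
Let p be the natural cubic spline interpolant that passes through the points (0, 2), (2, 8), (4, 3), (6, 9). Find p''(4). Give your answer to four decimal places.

5.5000

Write m_i for p''(x_i). With h_i = 2, 2, 2 and divided differences Δ_i = 3, -5/2, 3, the continuity of p' gives the tridiagonal system
  2·m_0 + 8·m_1 + 2·m_2 = 6(Δ_1 - Δ_0) = -33
  2·m_1 + 8·m_2 + 2·m_3 = 6(Δ_2 - Δ_1) = 33
Natural end conditions: m_0 = m_3 = 0.
Solving: m_0 = 0, m_1 = -11/2, m_2 = 11/2, m_3 = 0.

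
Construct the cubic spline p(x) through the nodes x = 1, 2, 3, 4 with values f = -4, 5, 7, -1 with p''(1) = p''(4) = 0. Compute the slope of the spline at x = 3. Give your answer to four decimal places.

Write M_i for p''(x_i). With h_i = 1, 1, 1 and divided differences Δ_i = 9, 2, -8, the continuity of p' gives the tridiagonal system
  1·M_0 + 4·M_1 + 1·M_2 = 6(Δ_1 - Δ_0) = -42
  1·M_1 + 4·M_2 + 1·M_3 = 6(Δ_2 - Δ_1) = -60
Natural end conditions: M_0 = M_3 = 0.
Solving the tridiagonal system: M_0 = 0, M_1 = -36/5, M_2 = -66/5, M_3 = 0.
On [3, 4], p'(x) = b_2 + 2c_2·(x - 3) + 3d_2·(x - 3)² with b_2 = Δ_2 - h_2(2M_2 + M_3)/6 = -18/5, c_2 = M_2/2 = -33/5, d_2 = (M_3 - M_2)/(6h_2) = 11/5. So p'(3) = -18/5.

-3.6000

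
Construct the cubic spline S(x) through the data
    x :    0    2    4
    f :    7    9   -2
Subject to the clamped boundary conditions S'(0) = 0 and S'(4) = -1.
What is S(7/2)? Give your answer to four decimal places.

-0.2930

Put m_i = S'' at the i-th knot. Here h = (2, 2) and Δ = (1, -11/2), so the interior equations h_(i-1)·m_(i-1) + 2(h_(i-1)+h_i)·m_i + h_i·m_(i+1) = 6(Δ_i − Δ_(i-1)) read
  2·m_0 + 8·m_1 + 2·m_2 = 6(Δ_1 - Δ_0) = -39
Clamped end conditions give two more equations: 2h_0·m_0 + h_0·m_1 = 6(Δ_0 - S'(0)) = 6 and h_1·m_1 + 2h_1·m_2 = 6(S'(4) - Δ_1) = 27.
Solving the tridiagonal system: m_0 = 49/8, m_1 = -37/4, m_2 = 91/8.
On [2, 4], S(x) = 9 - 25/8·(x - 2) - 37/8·(x - 2)² + 55/32·(x - 2)³.
With (x - 2) = 3/2: S(7/2) = -75/256.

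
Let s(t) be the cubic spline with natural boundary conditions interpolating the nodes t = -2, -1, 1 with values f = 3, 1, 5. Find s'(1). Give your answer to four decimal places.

3.3333

Put M_i = s'' at the i-th knot. Here h = (1, 2) and Δ = (-2, 2), so the interior equations h_(i-1)·M_(i-1) + 2(h_(i-1)+h_i)·M_i + h_i·M_(i+1) = 6(Δ_i − Δ_(i-1)) read
  1·M_0 + 6·M_1 + 2·M_2 = 6(Δ_1 - Δ_0) = 24
Natural end conditions: M_0 = M_2 = 0.
Forward elimination and back-substitution give M_0 = 0, M_1 = 4, M_2 = 0.
On [-1, 1], s'(t) = b_1 + 2c_1·(t + 1) + 3d_1·(t + 1)² with b_1 = Δ_1 - h_1(2M_1 + M_2)/6 = -2/3, c_1 = M_1/2 = 2, d_1 = (M_2 - M_1)/(6h_1) = -1/3. So s'(1) = 10/3.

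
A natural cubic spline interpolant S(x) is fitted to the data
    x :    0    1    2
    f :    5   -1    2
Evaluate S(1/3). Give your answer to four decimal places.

Write σ_i for S''(x_i). With h_i = 1, 1 and divided differences Δ_i = -6, 3, the continuity of S' gives the tridiagonal system
  1·σ_0 + 4·σ_1 + 1·σ_2 = 6(Δ_1 - Δ_0) = 54
Natural end conditions: σ_0 = σ_2 = 0.
Solving: σ_0 = 0, σ_1 = 27/2, σ_2 = 0.
On [0, 1], S(x) = 5 - 33/4·x + 0·x² + 9/4·x³.
With x = 1/3: S(1/3) = 7/3.

2.3333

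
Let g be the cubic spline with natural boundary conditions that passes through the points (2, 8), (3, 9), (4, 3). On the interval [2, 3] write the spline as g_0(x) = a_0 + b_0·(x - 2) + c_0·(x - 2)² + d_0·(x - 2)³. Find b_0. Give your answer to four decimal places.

Write σ_i for g''(x_i). With h_i = 1, 1 and divided differences Δ_i = 1, -6, the continuity of g' gives the tridiagonal system
  1·σ_0 + 4·σ_1 + 1·σ_2 = 6(Δ_1 - Δ_0) = -42
Natural end conditions: σ_0 = σ_2 = 0.
Forward elimination and back-substitution give σ_0 = 0, σ_1 = -21/2, σ_2 = 0.
On [2, 3], with g_0(x) = a_0 + b_0·(x - 2) + c_0·(x - 2)² + d_0·(x - 2)³: c_0 = σ_0/2 = 0, d_0 = (σ_1 - σ_0)/(6h_0) = -7/4, b_0 = Δ_0 - h_0(2σ_0 + σ_1)/6 = 11/4.

2.7500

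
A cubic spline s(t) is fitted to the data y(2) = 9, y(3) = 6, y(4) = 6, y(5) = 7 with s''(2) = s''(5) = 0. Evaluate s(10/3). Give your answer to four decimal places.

5.7086

Put M_i = s'' at the i-th knot. Here h = (1, 1, 1) and Δ = (-3, 0, 1), so the interior equations h_(i-1)·M_(i-1) + 2(h_(i-1)+h_i)·M_i + h_i·M_(i+1) = 6(Δ_i − Δ_(i-1)) read
  1·M_0 + 4·M_1 + 1·M_2 = 6(Δ_1 - Δ_0) = 18
  1·M_1 + 4·M_2 + 1·M_3 = 6(Δ_2 - Δ_1) = 6
Natural end conditions: M_0 = M_3 = 0.
Solving: M_0 = 0, M_1 = 22/5, M_2 = 2/5, M_3 = 0.
On [3, 4], s(t) = 6 - 23/15·(t - 3) + 11/5·(t - 3)² - 2/3·(t - 3)³.
With (t - 3) = 1/3: s(10/3) = 2312/405.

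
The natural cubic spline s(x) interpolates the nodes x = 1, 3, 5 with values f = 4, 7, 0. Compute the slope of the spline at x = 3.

With σ_i denoting the second derivative at x_i, h_i = 2, 2, and Δ_i = (y_(i+1) − y_i)/h_i = 3/2, -7/2:
  2·σ_0 + 8·σ_1 + 2·σ_2 = 6(Δ_1 - Δ_0) = -30
Natural end conditions: σ_0 = σ_2 = 0.
Solving the tridiagonal system: σ_0 = 0, σ_1 = -15/4, σ_2 = 0.
On [3, 5], s'(x) = b_1 + 2c_1·(x - 3) + 3d_1·(x - 3)² with b_1 = Δ_1 - h_1(2σ_1 + σ_2)/6 = -1, c_1 = σ_1/2 = -15/8, d_1 = (σ_2 - σ_1)/(6h_1) = 5/16. So s'(3) = -1.

-1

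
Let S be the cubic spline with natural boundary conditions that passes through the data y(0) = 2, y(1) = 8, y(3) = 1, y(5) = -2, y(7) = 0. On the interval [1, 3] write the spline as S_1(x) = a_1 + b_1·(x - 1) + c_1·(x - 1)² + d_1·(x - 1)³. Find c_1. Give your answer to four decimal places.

-5.4146

Write M_i for S''(x_i). With h_i = 1, 2, 2, 2 and divided differences Δ_i = 6, -7/2, -3/2, 1, the continuity of S' gives the tridiagonal system
  1·M_0 + 6·M_1 + 2·M_2 = 6(Δ_1 - Δ_0) = -57
  2·M_1 + 8·M_2 + 2·M_3 = 6(Δ_2 - Δ_1) = 12
  2·M_2 + 8·M_3 + 2·M_4 = 6(Δ_3 - Δ_2) = 15
Natural end conditions: M_0 = M_4 = 0.
Solving: M_0 = 0, M_1 = -444/41, M_2 = 327/82, M_3 = 36/41, M_4 = 0.
On [1, 3], with S_1(x) = a_1 + b_1·(x - 1) + c_1·(x - 1)² + d_1·(x - 1)³: c_1 = M_1/2 = -222/41, d_1 = (M_2 - M_1)/(6h_1) = 405/328, b_1 = Δ_1 - h_1(2M_1 + M_2)/6 = 98/41.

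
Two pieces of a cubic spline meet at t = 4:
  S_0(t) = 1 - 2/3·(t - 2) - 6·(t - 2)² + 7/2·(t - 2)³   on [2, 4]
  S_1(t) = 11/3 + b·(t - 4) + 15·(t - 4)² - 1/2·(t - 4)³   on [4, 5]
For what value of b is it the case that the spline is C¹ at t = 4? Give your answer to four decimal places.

17.3333

S_0'(t) = -2/3 - 12·(t - 2) + 21/2·(t - 2)², so S_0'(4) = 52/3. On the right, S_1'(4) = b, so b = 52/3.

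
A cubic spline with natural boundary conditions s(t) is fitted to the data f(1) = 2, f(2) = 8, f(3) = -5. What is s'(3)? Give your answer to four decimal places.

Put m_i = s'' at the i-th knot. Here h = (1, 1) and Δ = (6, -13), so the interior equations h_(i-1)·m_(i-1) + 2(h_(i-1)+h_i)·m_i + h_i·m_(i+1) = 6(Δ_i − Δ_(i-1)) read
  1·m_0 + 4·m_1 + 1·m_2 = 6(Δ_1 - Δ_0) = -114
Natural end conditions: m_0 = m_2 = 0.
Hence m_0 = 0, m_1 = -57/2, m_2 = 0.
On [2, 3], s'(t) = b_1 + 2c_1·(t - 2) + 3d_1·(t - 2)² with b_1 = Δ_1 - h_1(2m_1 + m_2)/6 = -7/2, c_1 = m_1/2 = -57/4, d_1 = (m_2 - m_1)/(6h_1) = 19/4. So s'(3) = -71/4.

-17.7500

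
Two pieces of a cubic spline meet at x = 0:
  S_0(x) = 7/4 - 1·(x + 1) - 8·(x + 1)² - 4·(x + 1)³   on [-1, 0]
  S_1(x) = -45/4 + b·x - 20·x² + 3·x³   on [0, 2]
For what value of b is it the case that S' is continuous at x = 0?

-29

S_0'(x) = -1 - 16·(x + 1) - 12·(x + 1)², so S_0'(0) = -29. On the right, S_1'(0) = b, so b = -29.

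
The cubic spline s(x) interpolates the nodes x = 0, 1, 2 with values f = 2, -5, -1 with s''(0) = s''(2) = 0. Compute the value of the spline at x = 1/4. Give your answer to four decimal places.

-0.3945

Put M_i = s'' at the i-th knot. Here h = (1, 1) and Δ = (-7, 4), so the interior equations h_(i-1)·M_(i-1) + 2(h_(i-1)+h_i)·M_i + h_i·M_(i+1) = 6(Δ_i − Δ_(i-1)) read
  1·M_0 + 4·M_1 + 1·M_2 = 6(Δ_1 - Δ_0) = 66
Natural end conditions: M_0 = M_2 = 0.
Forward elimination and back-substitution give M_0 = 0, M_1 = 33/2, M_2 = 0.
On [0, 1], s(x) = 2 - 39/4·x + 0·x² + 11/4·x³.
With x = 1/4: s(1/4) = -101/256.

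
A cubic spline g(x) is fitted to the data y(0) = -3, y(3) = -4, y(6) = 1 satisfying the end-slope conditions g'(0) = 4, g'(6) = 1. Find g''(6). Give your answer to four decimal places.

Write σ_i for g''(x_i). With h_i = 3, 3 and divided differences Δ_i = -1/3, 5/3, the continuity of g' gives the tridiagonal system
  3·σ_0 + 12·σ_1 + 3·σ_2 = 6(Δ_1 - Δ_0) = 12
Clamped end conditions give two more equations: 2h_0·σ_0 + h_0·σ_1 = 6(Δ_0 - g'(0)) = -26 and h_1·σ_1 + 2h_1·σ_2 = 6(g'(6) - Δ_1) = -4.
Forward elimination and back-substitution give σ_0 = -35/6, σ_1 = 3, σ_2 = -13/6.

-2.1667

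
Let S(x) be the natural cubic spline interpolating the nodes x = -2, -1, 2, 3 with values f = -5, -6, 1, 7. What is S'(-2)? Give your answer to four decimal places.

-1.2848

Let σ_i = S''(x_i). Step sizes h_i = 1, 3, 1; slopes of the chords Δ_i = (y_(i+1) - y_i)/h_i = -1, 7/3, 6.
  1·σ_0 + 8·σ_1 + 3·σ_2 = 6(Δ_1 - Δ_0) = 20
  3·σ_1 + 8·σ_2 + 1·σ_3 = 6(Δ_2 - Δ_1) = 22
Natural end conditions: σ_0 = σ_3 = 0.
Solving: σ_0 = 0, σ_1 = 94/55, σ_2 = 116/55, σ_3 = 0.
On [-2, -1], S'(x) = b_0 + 2c_0·(x + 2) + 3d_0·(x + 2)² with b_0 = Δ_0 - h_0(2σ_0 + σ_1)/6 = -212/165, c_0 = σ_0/2 = 0, d_0 = (σ_1 - σ_0)/(6h_0) = 47/165. So S'(-2) = -212/165.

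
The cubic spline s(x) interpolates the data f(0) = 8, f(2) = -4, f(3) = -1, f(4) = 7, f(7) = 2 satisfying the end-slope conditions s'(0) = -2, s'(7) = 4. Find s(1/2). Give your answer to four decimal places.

Let M_i = s''(x_i). Step sizes h_i = 2, 1, 1, 3; slopes of the chords Δ_i = (y_(i+1) - y_i)/h_i = -6, 3, 8, -5/3.
  2·M_0 + 6·M_1 + 1·M_2 = 6(Δ_1 - Δ_0) = 54
  1·M_1 + 4·M_2 + 1·M_3 = 6(Δ_2 - Δ_1) = 30
  1·M_2 + 8·M_3 + 3·M_4 = 6(Δ_3 - Δ_2) = -58
Clamped end conditions give two more equations: 2h_0·M_0 + h_0·M_1 = 6(Δ_0 - s'(0)) = -24 and h_3·M_3 + 2h_3·M_4 = 6(s'(7) - Δ_3) = 34.
Solving the tridiagonal system: M_0 = -934/79, M_1 = 920/79, M_2 = 614/79, M_3 = -1006/79, M_4 = 2852/237.
On [0, 2], s(x) = 8 - 2·x - 467/79·x² + 309/158·x³.
With x = 1/2: s(1/2) = 7289/1264.

5.7666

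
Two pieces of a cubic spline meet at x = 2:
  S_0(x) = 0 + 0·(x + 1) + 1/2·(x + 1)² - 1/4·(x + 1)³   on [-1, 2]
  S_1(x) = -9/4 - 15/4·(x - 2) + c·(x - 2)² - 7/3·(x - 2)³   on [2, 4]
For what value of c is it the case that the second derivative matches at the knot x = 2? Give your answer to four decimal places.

S_0''(x) = 1 - 3/2·(x + 1), so S_0''(2) = -7/2. On the right, S_1''(2) = 2c, so c = -7/4.

-1.7500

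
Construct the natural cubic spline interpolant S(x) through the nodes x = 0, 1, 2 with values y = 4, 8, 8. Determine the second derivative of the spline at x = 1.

-6

Let M_i = S''(x_i). Step sizes h_i = 1, 1; slopes of the chords Δ_i = (y_(i+1) - y_i)/h_i = 4, 0.
  1·M_0 + 4·M_1 + 1·M_2 = 6(Δ_1 - Δ_0) = -24
Natural end conditions: M_0 = M_2 = 0.
Hence M_0 = 0, M_1 = -6, M_2 = 0.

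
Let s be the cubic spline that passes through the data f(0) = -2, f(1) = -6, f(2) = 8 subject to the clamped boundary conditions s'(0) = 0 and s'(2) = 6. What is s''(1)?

With σ_i denoting the second derivative at x_i, h_i = 1, 1, and Δ_i = (y_(i+1) − y_i)/h_i = -4, 14:
  1·σ_0 + 4·σ_1 + 1·σ_2 = 6(Δ_1 - Δ_0) = 108
Clamped end conditions give two more equations: 2h_0·σ_0 + h_0·σ_1 = 6(Δ_0 - s'(0)) = -24 and h_1·σ_1 + 2h_1·σ_2 = 6(s'(2) - Δ_1) = -48.
Solving: σ_0 = -36, σ_1 = 48, σ_2 = -48.

48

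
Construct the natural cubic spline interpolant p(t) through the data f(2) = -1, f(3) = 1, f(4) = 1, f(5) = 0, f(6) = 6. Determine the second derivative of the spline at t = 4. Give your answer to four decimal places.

-3.8571

Let m_i = p''(x_i). Step sizes h_i = 1, 1, 1, 1; slopes of the chords Δ_i = (y_(i+1) - y_i)/h_i = 2, 0, -1, 6.
  1·m_0 + 4·m_1 + 1·m_2 = 6(Δ_1 - Δ_0) = -12
  1·m_1 + 4·m_2 + 1·m_3 = 6(Δ_2 - Δ_1) = -6
  1·m_2 + 4·m_3 + 1·m_4 = 6(Δ_3 - Δ_2) = 42
Natural end conditions: m_0 = m_4 = 0.
Solving the tridiagonal system: m_0 = 0, m_1 = -57/28, m_2 = -27/7, m_3 = 321/28, m_4 = 0.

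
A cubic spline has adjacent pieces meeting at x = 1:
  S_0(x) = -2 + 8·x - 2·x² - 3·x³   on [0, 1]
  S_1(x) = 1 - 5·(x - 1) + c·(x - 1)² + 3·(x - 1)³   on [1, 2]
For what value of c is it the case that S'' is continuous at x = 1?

-11

S_0''(x) = -4 - 18·x, so S_0''(1) = -22. On the right, S_1''(1) = 2c, so c = -11.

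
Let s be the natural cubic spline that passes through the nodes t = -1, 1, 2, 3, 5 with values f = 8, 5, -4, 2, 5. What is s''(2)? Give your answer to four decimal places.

Put m_i = s'' at the i-th knot. Here h = (2, 1, 1, 2) and Δ = (-3/2, -9, 6, 3/2), so the interior equations h_(i-1)·m_(i-1) + 2(h_(i-1)+h_i)·m_i + h_i·m_(i+1) = 6(Δ_i − Δ_(i-1)) read
  2·m_0 + 6·m_1 + 1·m_2 = 6(Δ_1 - Δ_0) = -45
  1·m_1 + 4·m_2 + 1·m_3 = 6(Δ_2 - Δ_1) = 90
  1·m_2 + 6·m_3 + 2·m_4 = 6(Δ_3 - Δ_2) = -27
Natural end conditions: m_0 = m_4 = 0.
Forward elimination and back-substitution give m_0 = 0, m_1 = -267/22, m_2 = 306/11, m_3 = -201/22, m_4 = 0.

27.8182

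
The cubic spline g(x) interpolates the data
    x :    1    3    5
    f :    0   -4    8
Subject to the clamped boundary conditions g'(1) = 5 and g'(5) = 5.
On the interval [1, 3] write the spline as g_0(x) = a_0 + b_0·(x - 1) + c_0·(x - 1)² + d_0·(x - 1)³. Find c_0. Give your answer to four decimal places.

-8.2500

Let M_i = g''(x_i). Step sizes h_i = 2, 2; slopes of the chords Δ_i = (y_(i+1) - y_i)/h_i = -2, 6.
  2·M_0 + 8·M_1 + 2·M_2 = 6(Δ_1 - Δ_0) = 48
Clamped end conditions give two more equations: 2h_0·M_0 + h_0·M_1 = 6(Δ_0 - g'(1)) = -42 and h_1·M_1 + 2h_1·M_2 = 6(g'(5) - Δ_1) = -6.
Forward elimination and back-substitution give M_0 = -33/2, M_1 = 12, M_2 = -15/2.
On [1, 3], with g_0(x) = a_0 + b_0·(x - 1) + c_0·(x - 1)² + d_0·(x - 1)³: c_0 = M_0/2 = -33/4, d_0 = (M_1 - M_0)/(6h_0) = 19/8, b_0 = Δ_0 - h_0(2M_0 + M_1)/6 = 5.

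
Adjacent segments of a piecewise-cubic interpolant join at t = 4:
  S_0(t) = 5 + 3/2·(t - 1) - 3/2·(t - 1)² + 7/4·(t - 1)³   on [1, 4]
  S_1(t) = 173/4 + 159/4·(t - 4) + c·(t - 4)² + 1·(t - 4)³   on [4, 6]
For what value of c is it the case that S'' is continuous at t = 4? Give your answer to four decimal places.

S_0''(t) = -3 + 21/2·(t - 1), so S_0''(4) = 57/2. On the right, S_1''(4) = 2c, so c = 57/4.

14.2500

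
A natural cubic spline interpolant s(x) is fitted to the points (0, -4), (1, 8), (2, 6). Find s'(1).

Put M_i = s'' at the i-th knot. Here h = (1, 1) and Δ = (12, -2), so the interior equations h_(i-1)·M_(i-1) + 2(h_(i-1)+h_i)·M_i + h_i·M_(i+1) = 6(Δ_i − Δ_(i-1)) read
  1·M_0 + 4·M_1 + 1·M_2 = 6(Δ_1 - Δ_0) = -84
Natural end conditions: M_0 = M_2 = 0.
Solving the tridiagonal system: M_0 = 0, M_1 = -21, M_2 = 0.
On [1, 2], s'(x) = b_1 + 2c_1·(x - 1) + 3d_1·(x - 1)² with b_1 = Δ_1 - h_1(2M_1 + M_2)/6 = 5, c_1 = M_1/2 = -21/2, d_1 = (M_2 - M_1)/(6h_1) = 7/2. So s'(1) = 5.

5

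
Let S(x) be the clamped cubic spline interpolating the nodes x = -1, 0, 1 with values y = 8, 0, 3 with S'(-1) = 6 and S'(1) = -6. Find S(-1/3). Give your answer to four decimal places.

Put m_i = S'' at the i-th knot. Here h = (1, 1) and Δ = (-8, 3), so the interior equations h_(i-1)·m_(i-1) + 2(h_(i-1)+h_i)·m_i + h_i·m_(i+1) = 6(Δ_i − Δ_(i-1)) read
  1·m_0 + 4·m_1 + 1·m_2 = 6(Δ_1 - Δ_0) = 66
Clamped end conditions give two more equations: 2h_0·m_0 + h_0·m_1 = 6(Δ_0 - S'(-1)) = -84 and h_1·m_1 + 2h_1·m_2 = 6(S'(1) - Δ_1) = -54.
Forward elimination and back-substitution give m_0 = -129/2, m_1 = 45, m_2 = -99/2.
On [-1, 0], S(x) = 8 + 6·(x + 1) - 129/4·(x + 1)² + 73/4·(x + 1)³.
With (x + 1) = 2/3: S(-1/3) = 83/27.

3.0741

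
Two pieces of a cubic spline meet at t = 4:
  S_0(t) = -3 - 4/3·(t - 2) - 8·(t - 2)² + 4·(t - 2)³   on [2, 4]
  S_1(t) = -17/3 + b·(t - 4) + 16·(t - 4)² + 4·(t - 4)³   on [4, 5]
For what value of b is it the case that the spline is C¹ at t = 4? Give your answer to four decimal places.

14.6667

S_0'(t) = -4/3 - 16·(t - 2) + 12·(t - 2)², so S_0'(4) = 44/3. On the right, S_1'(4) = b, so b = 44/3.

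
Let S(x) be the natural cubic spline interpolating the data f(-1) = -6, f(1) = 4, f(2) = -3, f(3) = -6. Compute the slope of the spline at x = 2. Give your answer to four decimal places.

-6.1304

Put M_i = S'' at the i-th knot. Here h = (2, 1, 1) and Δ = (5, -7, -3), so the interior equations h_(i-1)·M_(i-1) + 2(h_(i-1)+h_i)·M_i + h_i·M_(i+1) = 6(Δ_i − Δ_(i-1)) read
  2·M_0 + 6·M_1 + 1·M_2 = 6(Δ_1 - Δ_0) = -72
  1·M_1 + 4·M_2 + 1·M_3 = 6(Δ_2 - Δ_1) = 24
Natural end conditions: M_0 = M_3 = 0.
Hence M_0 = 0, M_1 = -312/23, M_2 = 216/23, M_3 = 0.
On [2, 3], S'(x) = b_2 + 2c_2·(x - 2) + 3d_2·(x - 2)² with b_2 = Δ_2 - h_2(2M_2 + M_3)/6 = -141/23, c_2 = M_2/2 = 108/23, d_2 = (M_3 - M_2)/(6h_2) = -36/23. So S'(2) = -141/23.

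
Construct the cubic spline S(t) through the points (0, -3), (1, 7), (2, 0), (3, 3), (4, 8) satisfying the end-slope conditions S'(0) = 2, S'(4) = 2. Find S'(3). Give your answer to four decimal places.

Put M_i = S'' at the i-th knot. Here h = (1, 1, 1, 1) and Δ = (10, -7, 3, 5), so the interior equations h_(i-1)·M_(i-1) + 2(h_(i-1)+h_i)·M_i + h_i·M_(i+1) = 6(Δ_i − Δ_(i-1)) read
  1·M_0 + 4·M_1 + 1·M_2 = 6(Δ_1 - Δ_0) = -102
  1·M_1 + 4·M_2 + 1·M_3 = 6(Δ_2 - Δ_1) = 60
  1·M_2 + 4·M_3 + 1·M_4 = 6(Δ_3 - Δ_2) = 12
Clamped end conditions give two more equations: 2h_0·M_0 + h_0·M_1 = 6(Δ_0 - S'(0)) = 48 and h_3·M_3 + 2h_3·M_4 = 6(S'(4) - Δ_3) = -18.
Forward elimination and back-substitution give M_0 = 183/4, M_1 = -87/2, M_2 = 105/4, M_3 = -3/2, M_4 = -33/4.
On [3, 4], S'(t) = b_3 + 2c_3·(t - 3) + 3d_3·(t - 3)² with b_3 = Δ_3 - h_3(2M_3 + M_4)/6 = 55/8, c_3 = M_3/2 = -3/4, d_3 = (M_4 - M_3)/(6h_3) = -9/8. So S'(3) = 55/8.

6.8750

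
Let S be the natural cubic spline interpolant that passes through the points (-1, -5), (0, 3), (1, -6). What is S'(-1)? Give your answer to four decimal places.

12.2500

Let m_i = S''(x_i). Step sizes h_i = 1, 1; slopes of the chords Δ_i = (y_(i+1) - y_i)/h_i = 8, -9.
  1·m_0 + 4·m_1 + 1·m_2 = 6(Δ_1 - Δ_0) = -102
Natural end conditions: m_0 = m_2 = 0.
Solving the tridiagonal system: m_0 = 0, m_1 = -51/2, m_2 = 0.
On [-1, 0], S'(x) = b_0 + 2c_0·(x + 1) + 3d_0·(x + 1)² with b_0 = Δ_0 - h_0(2m_0 + m_1)/6 = 49/4, c_0 = m_0/2 = 0, d_0 = (m_1 - m_0)/(6h_0) = -17/4. So S'(-1) = 49/4.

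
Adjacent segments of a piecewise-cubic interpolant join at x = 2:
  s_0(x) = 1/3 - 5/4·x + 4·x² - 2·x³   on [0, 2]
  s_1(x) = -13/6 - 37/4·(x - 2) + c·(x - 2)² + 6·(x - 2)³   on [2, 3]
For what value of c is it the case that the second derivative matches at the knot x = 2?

s_0''(x) = 8 - 12·x, so s_0''(2) = -16. On the right, s_1''(2) = 2c, so c = -8.

-8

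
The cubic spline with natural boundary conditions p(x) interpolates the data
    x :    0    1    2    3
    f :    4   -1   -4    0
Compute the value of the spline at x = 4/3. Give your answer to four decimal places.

Write M_i for p''(x_i). With h_i = 1, 1, 1 and divided differences Δ_i = -5, -3, 4, the continuity of p' gives the tridiagonal system
  1·M_0 + 4·M_1 + 1·M_2 = 6(Δ_1 - Δ_0) = 12
  1·M_1 + 4·M_2 + 1·M_3 = 6(Δ_2 - Δ_1) = 42
Natural end conditions: M_0 = M_3 = 0.
Solving: M_0 = 0, M_1 = 2/5, M_2 = 52/5, M_3 = 0.
On [1, 2], p(x) = -1 - 73/15·(x - 1) + 1/5·(x - 1)² + 5/3·(x - 1)³.
With (x - 1) = 1/3: p(4/3) = -1028/405.

-2.5383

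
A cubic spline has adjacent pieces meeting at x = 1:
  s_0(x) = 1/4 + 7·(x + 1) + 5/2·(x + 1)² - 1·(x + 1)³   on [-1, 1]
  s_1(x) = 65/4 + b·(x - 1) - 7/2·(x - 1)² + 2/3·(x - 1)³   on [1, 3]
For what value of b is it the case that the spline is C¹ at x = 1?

s_0'(x) = 7 + 5·(x + 1) - 3·(x + 1)², so s_0'(1) = 5. On the right, s_1'(1) = b, so b = 5.

5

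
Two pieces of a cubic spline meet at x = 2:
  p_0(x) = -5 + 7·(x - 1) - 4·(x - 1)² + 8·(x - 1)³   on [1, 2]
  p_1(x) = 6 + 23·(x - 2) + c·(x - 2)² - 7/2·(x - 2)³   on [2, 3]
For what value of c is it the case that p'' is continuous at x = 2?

20

p_0''(x) = -8 + 48·(x - 1), so p_0''(2) = 40. On the right, p_1''(2) = 2c, so c = 20.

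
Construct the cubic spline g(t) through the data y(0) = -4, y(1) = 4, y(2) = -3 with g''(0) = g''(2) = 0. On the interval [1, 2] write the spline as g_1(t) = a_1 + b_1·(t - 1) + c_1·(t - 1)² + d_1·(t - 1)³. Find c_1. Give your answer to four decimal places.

-11.2500

Let m_i = g''(x_i). Step sizes h_i = 1, 1; slopes of the chords Δ_i = (y_(i+1) - y_i)/h_i = 8, -7.
  1·m_0 + 4·m_1 + 1·m_2 = 6(Δ_1 - Δ_0) = -90
Natural end conditions: m_0 = m_2 = 0.
Forward elimination and back-substitution give m_0 = 0, m_1 = -45/2, m_2 = 0.
On [1, 2], with g_1(t) = a_1 + b_1·(t - 1) + c_1·(t - 1)² + d_1·(t - 1)³: c_1 = m_1/2 = -45/4, d_1 = (m_2 - m_1)/(6h_1) = 15/4, b_1 = Δ_1 - h_1(2m_1 + m_2)/6 = 1/2.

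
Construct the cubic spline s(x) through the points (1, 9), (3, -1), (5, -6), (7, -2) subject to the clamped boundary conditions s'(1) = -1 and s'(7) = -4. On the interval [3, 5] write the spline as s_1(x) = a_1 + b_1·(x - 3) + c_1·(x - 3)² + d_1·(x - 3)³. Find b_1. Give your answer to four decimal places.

-5.9000

Write M_i for s''(x_i). With h_i = 2, 2, 2 and divided differences Δ_i = -5, -5/2, 2, the continuity of s' gives the tridiagonal system
  2·M_0 + 8·M_1 + 2·M_2 = 6(Δ_1 - Δ_0) = 15
  2·M_1 + 8·M_2 + 2·M_3 = 6(Δ_2 - Δ_1) = 27
Clamped end conditions give two more equations: 2h_0·M_0 + h_0·M_1 = 6(Δ_0 - s'(1)) = -24 and h_2·M_2 + 2h_2·M_3 = 6(s'(7) - Δ_2) = -36.
Solving the tridiagonal system: M_0 = -71/10, M_1 = 11/5, M_2 = 29/5, M_3 = -119/10.
On [3, 5], with s_1(x) = a_1 + b_1·(x - 3) + c_1·(x - 3)² + d_1·(x - 3)³: c_1 = M_1/2 = 11/10, d_1 = (M_2 - M_1)/(6h_1) = 3/10, b_1 = Δ_1 - h_1(2M_1 + M_2)/6 = -59/10.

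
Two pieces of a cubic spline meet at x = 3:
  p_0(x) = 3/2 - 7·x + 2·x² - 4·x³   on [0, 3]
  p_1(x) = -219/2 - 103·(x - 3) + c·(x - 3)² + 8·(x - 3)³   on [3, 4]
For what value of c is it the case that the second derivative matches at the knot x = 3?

p_0''(x) = 4 - 24·x, so p_0''(3) = -68. On the right, p_1''(3) = 2c, so c = -34.

-34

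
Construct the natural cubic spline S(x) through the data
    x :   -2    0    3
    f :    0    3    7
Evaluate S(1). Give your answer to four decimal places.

Let m_i = S''(x_i). Step sizes h_i = 2, 3; slopes of the chords Δ_i = (y_(i+1) - y_i)/h_i = 3/2, 4/3.
  2·m_0 + 10·m_1 + 3·m_2 = 6(Δ_1 - Δ_0) = -1
Natural end conditions: m_0 = m_2 = 0.
Solving: m_0 = 0, m_1 = -1/10, m_2 = 0.
On [0, 3], S(x) = 3 + 43/30·x - 1/20·x² + 1/180·x³.
With x = 1: S(1) = 79/18.

4.3889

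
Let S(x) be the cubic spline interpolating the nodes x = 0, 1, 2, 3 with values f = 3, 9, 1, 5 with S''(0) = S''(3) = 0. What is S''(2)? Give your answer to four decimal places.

Write σ_i for S''(x_i). With h_i = 1, 1, 1 and divided differences Δ_i = 6, -8, 4, the continuity of S' gives the tridiagonal system
  1·σ_0 + 4·σ_1 + 1·σ_2 = 6(Δ_1 - Δ_0) = -84
  1·σ_1 + 4·σ_2 + 1·σ_3 = 6(Δ_2 - Δ_1) = 72
Natural end conditions: σ_0 = σ_3 = 0.
Solving: σ_0 = 0, σ_1 = -136/5, σ_2 = 124/5, σ_3 = 0.

24.8000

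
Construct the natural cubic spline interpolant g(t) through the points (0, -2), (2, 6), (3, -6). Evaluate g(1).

6

Put σ_i = g'' at the i-th knot. Here h = (2, 1) and Δ = (4, -12), so the interior equations h_(i-1)·σ_(i-1) + 2(h_(i-1)+h_i)·σ_i + h_i·σ_(i+1) = 6(Δ_i − Δ_(i-1)) read
  2·σ_0 + 6·σ_1 + 1·σ_2 = 6(Δ_1 - Δ_0) = -96
Natural end conditions: σ_0 = σ_2 = 0.
Hence σ_0 = 0, σ_1 = -16, σ_2 = 0.
On [0, 2], g(t) = -2 + 28/3·t + 0·t² - 4/3·t³.
With t = 1: g(1) = 6.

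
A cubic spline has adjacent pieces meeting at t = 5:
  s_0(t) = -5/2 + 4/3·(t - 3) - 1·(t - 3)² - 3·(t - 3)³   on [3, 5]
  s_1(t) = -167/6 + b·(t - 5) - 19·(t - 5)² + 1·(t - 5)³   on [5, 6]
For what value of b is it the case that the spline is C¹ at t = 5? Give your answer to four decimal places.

s_0'(t) = 4/3 - 2·(t - 3) - 9·(t - 3)², so s_0'(5) = -116/3. On the right, s_1'(5) = b, so b = -116/3.

-38.6667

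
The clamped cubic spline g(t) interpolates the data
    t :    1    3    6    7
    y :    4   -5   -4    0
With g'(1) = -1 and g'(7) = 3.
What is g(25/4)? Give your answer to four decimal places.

-2.9468

Write σ_i for g''(x_i). With h_i = 2, 3, 1 and divided differences Δ_i = -9/2, 1/3, 4, the continuity of g' gives the tridiagonal system
  2·σ_0 + 10·σ_1 + 3·σ_2 = 6(Δ_1 - Δ_0) = 29
  3·σ_1 + 8·σ_2 + 1·σ_3 = 6(Δ_2 - Δ_1) = 22
Clamped end conditions give two more equations: 2h_0·σ_0 + h_0·σ_1 = 6(Δ_0 - g'(1)) = -21 and h_2·σ_2 + 2h_2·σ_3 = 6(g'(7) - Δ_2) = -6.
Solving: σ_0 = -557/78, σ_1 = 295/78, σ_2 = 71/39, σ_3 = -305/78.
On [6, 7], g(t) = -4 + 631/156·(t - 6) + 71/78·(t - 6)² - 149/156·(t - 6)³.
With (t - 6) = 1/4: g(25/4) = -9807/3328.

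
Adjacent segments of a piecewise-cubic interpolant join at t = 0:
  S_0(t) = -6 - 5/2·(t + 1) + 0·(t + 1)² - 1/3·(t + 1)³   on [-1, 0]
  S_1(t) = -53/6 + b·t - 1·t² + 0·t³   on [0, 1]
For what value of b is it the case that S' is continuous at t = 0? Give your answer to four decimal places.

-3.5000

S_0'(t) = -5/2 + 0·(t + 1) - 1·(t + 1)², so S_0'(0) = -7/2. On the right, S_1'(0) = b, so b = -7/2.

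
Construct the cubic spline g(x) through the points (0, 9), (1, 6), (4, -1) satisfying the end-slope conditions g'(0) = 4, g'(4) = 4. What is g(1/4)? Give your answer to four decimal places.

9.3867

Let m_i = g''(x_i). Step sizes h_i = 1, 3; slopes of the chords Δ_i = (y_(i+1) - y_i)/h_i = -3, -7/3.
  1·m_0 + 8·m_1 + 3·m_2 = 6(Δ_1 - Δ_0) = 4
Clamped end conditions give two more equations: 2h_0·m_0 + h_0·m_1 = 6(Δ_0 - g'(0)) = -42 and h_1·m_1 + 2h_1·m_2 = 6(g'(4) - Δ_1) = 38.
Hence m_0 = -43/2, m_1 = 1, m_2 = 35/6.
On [0, 1], g(x) = 9 + 4·x - 43/4·x² + 15/4·x³.
With x = 1/4: g(1/4) = 2403/256.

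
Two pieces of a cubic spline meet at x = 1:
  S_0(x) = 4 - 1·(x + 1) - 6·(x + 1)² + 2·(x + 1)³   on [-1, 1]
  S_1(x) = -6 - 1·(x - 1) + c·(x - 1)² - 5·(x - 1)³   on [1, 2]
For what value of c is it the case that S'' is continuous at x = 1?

6

S_0''(x) = -12 + 12·(x + 1), so S_0''(1) = 12. On the right, S_1''(1) = 2c, so c = 6.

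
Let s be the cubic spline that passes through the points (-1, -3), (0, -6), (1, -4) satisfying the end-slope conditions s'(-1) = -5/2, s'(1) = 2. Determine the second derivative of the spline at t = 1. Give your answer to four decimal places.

Write σ_i for s''(x_i). With h_i = 1, 1 and divided differences Δ_i = -3, 2, the continuity of s' gives the tridiagonal system
  1·σ_0 + 4·σ_1 + 1·σ_2 = 6(Δ_1 - Δ_0) = 30
Clamped end conditions give two more equations: 2h_0·σ_0 + h_0·σ_1 = 6(Δ_0 - s'(-1)) = -3 and h_1·σ_1 + 2h_1·σ_2 = 6(s'(1) - Δ_1) = 0.
Solving: σ_0 = -27/4, σ_1 = 21/2, σ_2 = -21/4.

-5.2500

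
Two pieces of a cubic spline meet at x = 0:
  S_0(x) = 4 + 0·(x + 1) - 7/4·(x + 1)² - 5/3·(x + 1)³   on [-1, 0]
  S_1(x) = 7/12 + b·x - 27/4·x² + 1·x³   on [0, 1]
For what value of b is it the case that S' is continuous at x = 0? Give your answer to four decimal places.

S_0'(x) = 0 - 7/2·(x + 1) - 5·(x + 1)², so S_0'(0) = -17/2. On the right, S_1'(0) = b, so b = -17/2.

-8.5000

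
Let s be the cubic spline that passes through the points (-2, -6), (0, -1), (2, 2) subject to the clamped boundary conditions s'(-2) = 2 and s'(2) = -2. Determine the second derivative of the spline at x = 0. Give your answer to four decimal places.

Write m_i for s''(x_i). With h_i = 2, 2 and divided differences Δ_i = 5/2, 3/2, the continuity of s' gives the tridiagonal system
  2·m_0 + 8·m_1 + 2·m_2 = 6(Δ_1 - Δ_0) = -6
Clamped end conditions give two more equations: 2h_0·m_0 + h_0·m_1 = 6(Δ_0 - s'(-2)) = 3 and h_1·m_1 + 2h_1·m_2 = 6(s'(2) - Δ_1) = -21.
Solving: m_0 = 1/2, m_1 = 1/2, m_2 = -11/2.

0.5000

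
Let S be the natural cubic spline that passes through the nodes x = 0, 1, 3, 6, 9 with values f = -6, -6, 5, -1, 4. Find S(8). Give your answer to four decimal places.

With M_i denoting the second derivative at x_i, h_i = 1, 2, 3, 3, and Δ_i = (y_(i+1) − y_i)/h_i = 0, 11/2, -2, 5/3:
  1·M_0 + 6·M_1 + 2·M_2 = 6(Δ_1 - Δ_0) = 33
  2·M_1 + 10·M_2 + 3·M_3 = 6(Δ_2 - Δ_1) = -45
  3·M_2 + 12·M_3 + 3·M_4 = 6(Δ_3 - Δ_2) = 22
Natural end conditions: M_0 = M_4 = 0.
Solving: M_0 = 0, M_1 = 1625/206, M_2 = -738/103, M_3 = 1120/309, M_4 = 0.
On [6, 9], S(x) = -1 - 605/309·(x - 6) + 560/309·(x - 6)² - 560/2781·(x - 6)³.
With (x - 6) = 2: S(8) = 2009/2781.

0.7224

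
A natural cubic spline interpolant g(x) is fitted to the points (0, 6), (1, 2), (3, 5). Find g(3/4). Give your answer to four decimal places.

2.6992

Let M_i = g''(x_i). Step sizes h_i = 1, 2; slopes of the chords Δ_i = (y_(i+1) - y_i)/h_i = -4, 3/2.
  1·M_0 + 6·M_1 + 2·M_2 = 6(Δ_1 - Δ_0) = 33
Natural end conditions: M_0 = M_2 = 0.
Solving: M_0 = 0, M_1 = 11/2, M_2 = 0.
On [0, 1], g(x) = 6 - 59/12·x + 0·x² + 11/12·x³.
With x = 3/4: g(3/4) = 691/256.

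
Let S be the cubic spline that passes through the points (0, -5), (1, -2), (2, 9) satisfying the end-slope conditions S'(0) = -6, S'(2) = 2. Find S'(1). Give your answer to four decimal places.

11.5000

Let m_i = S''(x_i). Step sizes h_i = 1, 1; slopes of the chords Δ_i = (y_(i+1) - y_i)/h_i = 3, 11.
  1·m_0 + 4·m_1 + 1·m_2 = 6(Δ_1 - Δ_0) = 48
Clamped end conditions give two more equations: 2h_0·m_0 + h_0·m_1 = 6(Δ_0 - S'(0)) = 54 and h_1·m_1 + 2h_1·m_2 = 6(S'(2) - Δ_1) = -54.
Hence m_0 = 19, m_1 = 16, m_2 = -35.
On [1, 2], S'(t) = b_1 + 2c_1·(t - 1) + 3d_1·(t - 1)² with b_1 = Δ_1 - h_1(2m_1 + m_2)/6 = 23/2, c_1 = m_1/2 = 8, d_1 = (m_2 - m_1)/(6h_1) = -17/2. So S'(1) = 23/2.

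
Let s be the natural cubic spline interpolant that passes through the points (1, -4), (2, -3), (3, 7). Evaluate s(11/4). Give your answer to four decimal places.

With M_i denoting the second derivative at x_i, h_i = 1, 1, and Δ_i = (y_(i+1) − y_i)/h_i = 1, 10:
  1·M_0 + 4·M_1 + 1·M_2 = 6(Δ_1 - Δ_0) = 54
Natural end conditions: M_0 = M_2 = 0.
Solving the tridiagonal system: M_0 = 0, M_1 = 27/2, M_2 = 0.
On [2, 3], s(x) = -3 + 11/2·(x - 2) + 27/4·(x - 2)² - 9/4·(x - 2)³.
With (x - 2) = 3/4: s(11/4) = 1017/256.

3.9727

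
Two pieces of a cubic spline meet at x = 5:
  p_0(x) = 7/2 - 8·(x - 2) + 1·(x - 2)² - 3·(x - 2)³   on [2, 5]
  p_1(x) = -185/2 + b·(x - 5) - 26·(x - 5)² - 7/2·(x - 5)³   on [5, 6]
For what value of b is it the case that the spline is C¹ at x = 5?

p_0'(x) = -8 + 2·(x - 2) - 9·(x - 2)², so p_0'(5) = -83. On the right, p_1'(5) = b, so b = -83.

-83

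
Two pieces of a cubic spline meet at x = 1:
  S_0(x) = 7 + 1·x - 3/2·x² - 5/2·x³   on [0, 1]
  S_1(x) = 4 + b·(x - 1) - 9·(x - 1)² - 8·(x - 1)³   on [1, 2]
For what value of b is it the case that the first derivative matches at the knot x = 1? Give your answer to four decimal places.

-9.5000

S_0'(x) = 1 - 3·x - 15/2·x², so S_0'(1) = -19/2. On the right, S_1'(1) = b, so b = -19/2.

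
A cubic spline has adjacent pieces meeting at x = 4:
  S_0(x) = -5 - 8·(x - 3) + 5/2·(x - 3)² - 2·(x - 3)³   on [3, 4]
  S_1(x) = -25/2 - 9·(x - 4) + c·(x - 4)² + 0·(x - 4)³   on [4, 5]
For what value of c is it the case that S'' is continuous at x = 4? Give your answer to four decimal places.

-3.5000

S_0''(x) = 5 - 12·(x - 3), so S_0''(4) = -7. On the right, S_1''(4) = 2c, so c = -7/2.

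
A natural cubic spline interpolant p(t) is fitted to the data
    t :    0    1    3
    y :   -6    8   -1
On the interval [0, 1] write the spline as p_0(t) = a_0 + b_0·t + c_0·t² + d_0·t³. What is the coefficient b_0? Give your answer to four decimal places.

17.0833

Let σ_i = p''(x_i). Step sizes h_i = 1, 2; slopes of the chords Δ_i = (y_(i+1) - y_i)/h_i = 14, -9/2.
  1·σ_0 + 6·σ_1 + 2·σ_2 = 6(Δ_1 - Δ_0) = -111
Natural end conditions: σ_0 = σ_2 = 0.
Solving the tridiagonal system: σ_0 = 0, σ_1 = -37/2, σ_2 = 0.
On [0, 1], with p_0(t) = a_0 + b_0·t + c_0·t² + d_0·t³: c_0 = σ_0/2 = 0, d_0 = (σ_1 - σ_0)/(6h_0) = -37/12, b_0 = Δ_0 - h_0(2σ_0 + σ_1)/6 = 205/12.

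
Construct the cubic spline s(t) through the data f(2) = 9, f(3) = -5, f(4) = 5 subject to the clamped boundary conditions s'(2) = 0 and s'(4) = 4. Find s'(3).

-4

Write m_i for s''(x_i). With h_i = 1, 1 and divided differences Δ_i = -14, 10, the continuity of s' gives the tridiagonal system
  1·m_0 + 4·m_1 + 1·m_2 = 6(Δ_1 - Δ_0) = 144
Clamped end conditions give two more equations: 2h_0·m_0 + h_0·m_1 = 6(Δ_0 - s'(2)) = -84 and h_1·m_1 + 2h_1·m_2 = 6(s'(4) - Δ_1) = -36.
Solving: m_0 = -76, m_1 = 68, m_2 = -52.
On [3, 4], s'(t) = b_1 + 2c_1·(t - 3) + 3d_1·(t - 3)² with b_1 = Δ_1 - h_1(2m_1 + m_2)/6 = -4, c_1 = m_1/2 = 34, d_1 = (m_2 - m_1)/(6h_1) = -20. So s'(3) = -4.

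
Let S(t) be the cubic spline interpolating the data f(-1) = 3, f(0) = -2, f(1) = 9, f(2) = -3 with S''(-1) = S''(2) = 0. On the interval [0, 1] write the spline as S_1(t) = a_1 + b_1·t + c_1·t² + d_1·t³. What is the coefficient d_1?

With σ_i denoting the second derivative at x_i, h_i = 1, 1, 1, and Δ_i = (y_(i+1) − y_i)/h_i = -5, 11, -12:
  1·σ_0 + 4·σ_1 + 1·σ_2 = 6(Δ_1 - Δ_0) = 96
  1·σ_1 + 4·σ_2 + 1·σ_3 = 6(Δ_2 - Δ_1) = -138
Natural end conditions: σ_0 = σ_3 = 0.
Forward elimination and back-substitution give σ_0 = 0, σ_1 = 174/5, σ_2 = -216/5, σ_3 = 0.
On [0, 1], with S_1(t) = a_1 + b_1·t + c_1·t² + d_1·t³: c_1 = σ_1/2 = 87/5, d_1 = (σ_2 - σ_1)/(6h_1) = -13, b_1 = Δ_1 - h_1(2σ_1 + σ_2)/6 = 33/5.

-13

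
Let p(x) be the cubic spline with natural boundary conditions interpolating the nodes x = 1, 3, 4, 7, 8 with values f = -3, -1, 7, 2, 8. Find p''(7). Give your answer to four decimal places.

10.3478

With M_i denoting the second derivative at x_i, h_i = 2, 1, 3, 1, and Δ_i = (y_(i+1) − y_i)/h_i = 1, 8, -5/3, 6:
  2·M_0 + 6·M_1 + 1·M_2 = 6(Δ_1 - Δ_0) = 42
  1·M_1 + 8·M_2 + 3·M_3 = 6(Δ_2 - Δ_1) = -58
  3·M_2 + 8·M_3 + 1·M_4 = 6(Δ_3 - Δ_2) = 46
Natural end conditions: M_0 = M_4 = 0.
Hence M_0 = 0, M_1 = 208/23, M_2 = -282/23, M_3 = 238/23, M_4 = 0.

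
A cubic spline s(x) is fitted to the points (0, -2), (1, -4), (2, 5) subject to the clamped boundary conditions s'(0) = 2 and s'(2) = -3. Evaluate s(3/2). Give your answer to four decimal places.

Write M_i for s''(x_i). With h_i = 1, 1 and divided differences Δ_i = -2, 9, the continuity of s' gives the tridiagonal system
  1·M_0 + 4·M_1 + 1·M_2 = 6(Δ_1 - Δ_0) = 66
Clamped end conditions give two more equations: 2h_0·M_0 + h_0·M_1 = 6(Δ_0 - s'(0)) = -24 and h_1·M_1 + 2h_1·M_2 = 6(s'(2) - Δ_1) = -72.
Hence M_0 = -31, M_1 = 38, M_2 = -55.
On [1, 2], s(x) = -4 + 11/2·(x - 1) + 19·(x - 1)² - 31/2·(x - 1)³.
With (x - 1) = 1/2: s(3/2) = 25/16.

1.5625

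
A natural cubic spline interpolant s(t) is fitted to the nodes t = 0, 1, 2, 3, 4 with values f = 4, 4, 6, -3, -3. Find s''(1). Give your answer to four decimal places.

Write σ_i for s''(x_i). With h_i = 1, 1, 1, 1 and divided differences Δ_i = 0, 2, -9, 0, the continuity of s' gives the tridiagonal system
  1·σ_0 + 4·σ_1 + 1·σ_2 = 6(Δ_1 - Δ_0) = 12
  1·σ_1 + 4·σ_2 + 1·σ_3 = 6(Δ_2 - Δ_1) = -66
  1·σ_2 + 4·σ_3 + 1·σ_4 = 6(Δ_3 - Δ_2) = 54
Natural end conditions: σ_0 = σ_4 = 0.
Solving the tridiagonal system: σ_0 = 0, σ_1 = 249/28, σ_2 = -165/7, σ_3 = 543/28, σ_4 = 0.

8.8929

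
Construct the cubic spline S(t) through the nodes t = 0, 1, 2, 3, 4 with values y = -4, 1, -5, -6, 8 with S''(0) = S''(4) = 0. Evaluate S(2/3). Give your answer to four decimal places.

Write M_i for S''(x_i). With h_i = 1, 1, 1, 1 and divided differences Δ_i = 5, -6, -1, 14, the continuity of S' gives the tridiagonal system
  1·M_0 + 4·M_1 + 1·M_2 = 6(Δ_1 - Δ_0) = -66
  1·M_1 + 4·M_2 + 1·M_3 = 6(Δ_2 - Δ_1) = 30
  1·M_2 + 4·M_3 + 1·M_4 = 6(Δ_3 - Δ_2) = 90
Natural end conditions: M_0 = M_4 = 0.
Solving: M_0 = 0, M_1 = -255/14, M_2 = 48/7, M_3 = 291/14, M_4 = 0.
On [0, 1], S(t) = -4 + 225/28·t + 0·t² - 85/28·t³.
With t = 2/3: S(2/3) = 173/378.

0.4577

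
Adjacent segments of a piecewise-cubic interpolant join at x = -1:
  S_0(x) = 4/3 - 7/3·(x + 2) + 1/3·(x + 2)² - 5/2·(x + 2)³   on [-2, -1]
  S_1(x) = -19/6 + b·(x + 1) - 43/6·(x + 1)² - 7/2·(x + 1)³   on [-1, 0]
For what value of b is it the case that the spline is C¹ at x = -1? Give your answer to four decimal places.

S_0'(x) = -7/3 + 2/3·(x + 2) - 15/2·(x + 2)², so S_0'(-1) = -55/6. On the right, S_1'(-1) = b, so b = -55/6.

-9.1667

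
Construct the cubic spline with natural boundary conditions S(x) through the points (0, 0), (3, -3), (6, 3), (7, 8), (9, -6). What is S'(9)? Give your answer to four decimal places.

-11.2000

Put M_i = S'' at the i-th knot. Here h = (3, 3, 1, 2) and Δ = (-1, 2, 5, -7), so the interior equations h_(i-1)·M_(i-1) + 2(h_(i-1)+h_i)·M_i + h_i·M_(i+1) = 6(Δ_i − Δ_(i-1)) read
  3·M_0 + 12·M_1 + 3·M_2 = 6(Δ_1 - Δ_0) = 18
  3·M_1 + 8·M_2 + 1·M_3 = 6(Δ_2 - Δ_1) = 18
  1·M_2 + 6·M_3 + 2·M_4 = 6(Δ_3 - Δ_2) = -72
Natural end conditions: M_0 = M_4 = 0.
Forward elimination and back-substitution give M_0 = 0, M_1 = 3/5, M_2 = 18/5, M_3 = -63/5, M_4 = 0.
On [7, 9], S'(x) = b_3 + 2c_3·(x - 7) + 3d_3·(x - 7)² with b_3 = Δ_3 - h_3(2M_3 + M_4)/6 = 7/5, c_3 = M_3/2 = -63/10, d_3 = (M_4 - M_3)/(6h_3) = 21/20. So S'(9) = -56/5.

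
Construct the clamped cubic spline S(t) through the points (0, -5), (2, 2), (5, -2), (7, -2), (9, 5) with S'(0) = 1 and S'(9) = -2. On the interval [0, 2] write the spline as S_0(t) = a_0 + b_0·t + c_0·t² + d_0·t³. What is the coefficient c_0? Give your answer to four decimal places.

Put M_i = S'' at the i-th knot. Here h = (2, 3, 2, 2) and Δ = (7/2, -4/3, 0, 7/2), so the interior equations h_(i-1)·M_(i-1) + 2(h_(i-1)+h_i)·M_i + h_i·M_(i+1) = 6(Δ_i − Δ_(i-1)) read
  2·M_0 + 10·M_1 + 3·M_2 = 6(Δ_1 - Δ_0) = -29
  3·M_1 + 10·M_2 + 2·M_3 = 6(Δ_2 - Δ_1) = 8
  2·M_2 + 8·M_3 + 2·M_4 = 6(Δ_3 - Δ_2) = 21
Clamped end conditions give two more equations: 2h_0·M_0 + h_0·M_1 = 6(Δ_0 - S'(0)) = 15 and h_3·M_3 + 2h_3·M_4 = 6(S'(9) - Δ_3) = -33.
Solving: M_0 = 4223/708, M_1 = -784/177, M_2 = 397/354, M_3 = 1783/354, M_4 = -1906/177.
On [0, 2], with S_0(t) = a_0 + b_0·t + c_0·t² + d_0·t³: c_0 = M_0/2 = 4223/1416, d_0 = (M_1 - M_0)/(6h_0) = -2453/2832, b_0 = Δ_0 - h_0(2M_0 + M_1)/6 = 1.

2.9823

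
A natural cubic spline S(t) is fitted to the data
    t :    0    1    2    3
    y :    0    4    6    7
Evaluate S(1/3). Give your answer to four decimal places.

Put M_i = S'' at the i-th knot. Here h = (1, 1, 1) and Δ = (4, 2, 1), so the interior equations h_(i-1)·M_(i-1) + 2(h_(i-1)+h_i)·M_i + h_i·M_(i+1) = 6(Δ_i − Δ_(i-1)) read
  1·M_0 + 4·M_1 + 1·M_2 = 6(Δ_1 - Δ_0) = -12
  1·M_1 + 4·M_2 + 1·M_3 = 6(Δ_2 - Δ_1) = -6
Natural end conditions: M_0 = M_3 = 0.
Solving the tridiagonal system: M_0 = 0, M_1 = -14/5, M_2 = -4/5, M_3 = 0.
On [0, 1], S(t) = 0 + 67/15·t + 0·t² - 7/15·t³.
With t = 1/3: S(1/3) = 596/405.

1.4716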